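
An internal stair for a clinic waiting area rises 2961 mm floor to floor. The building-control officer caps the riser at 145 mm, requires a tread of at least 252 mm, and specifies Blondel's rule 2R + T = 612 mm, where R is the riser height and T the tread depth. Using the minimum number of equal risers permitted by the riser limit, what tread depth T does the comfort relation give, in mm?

2961 / 145 = 20.421 → round up to 21 risers.
Riser R = 2961 / 21 = 141 mm, within the 145 mm limit.
From 2R + T = 612: T = 612 − 282 = 330 mm.

330 mm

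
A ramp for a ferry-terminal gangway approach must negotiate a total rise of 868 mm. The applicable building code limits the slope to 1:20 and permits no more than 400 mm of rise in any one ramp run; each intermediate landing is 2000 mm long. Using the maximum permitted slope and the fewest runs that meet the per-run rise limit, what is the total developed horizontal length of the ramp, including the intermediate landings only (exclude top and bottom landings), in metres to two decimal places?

21.36 m

868 / 400 = 2.170 → round up to 3 ramp runs. That means 2 intermediate landings.
Ramp run (horizontal) at 1:20: 868 × 20 = 17360 mm.
2 intermediate landings contribute 2 × 2000 = 4000 mm.
Developed length = 17360 + 4000 = 21360 mm.
= 21.36 m.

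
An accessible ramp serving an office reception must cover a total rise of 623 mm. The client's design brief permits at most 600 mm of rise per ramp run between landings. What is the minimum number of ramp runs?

623 / 600 = 1.04, so 2 ramp runs are needed.

2 runs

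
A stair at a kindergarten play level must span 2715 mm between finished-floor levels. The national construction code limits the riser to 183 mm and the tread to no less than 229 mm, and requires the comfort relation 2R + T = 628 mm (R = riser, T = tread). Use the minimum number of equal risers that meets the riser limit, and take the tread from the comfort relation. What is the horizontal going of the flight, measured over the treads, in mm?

At most 183 each: 2715/183 = 14.84, giving 15 risers.
Each riser is 2715/15 = 181 mm (≤ 183 mm).
Tread T = 628 − 2 × 181 = 266 mm (≥ 229 mm).
Treads = 15 − 1 = 14; going = 14 × 266 = 3724 mm.

3724 mm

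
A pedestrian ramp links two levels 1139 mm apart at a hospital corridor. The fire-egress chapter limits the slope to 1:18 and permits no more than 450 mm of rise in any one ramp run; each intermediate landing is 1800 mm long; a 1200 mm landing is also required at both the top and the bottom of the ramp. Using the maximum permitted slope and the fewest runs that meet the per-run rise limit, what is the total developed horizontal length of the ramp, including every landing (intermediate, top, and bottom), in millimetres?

26502 mm

1139 / 450 = 2.53, so 3 ramp runs are needed. That means 2 intermediate landings.
Ramp run (horizontal) at 1:18: 1139 × 18 = 20502 mm.
2 intermediate landings contribute 2 × 1800 = 3600 mm.
Top and bottom landings: 2 × 1200 = 2400 mm.
Total = 20502 + 3600 + 2400 = 26502 mm.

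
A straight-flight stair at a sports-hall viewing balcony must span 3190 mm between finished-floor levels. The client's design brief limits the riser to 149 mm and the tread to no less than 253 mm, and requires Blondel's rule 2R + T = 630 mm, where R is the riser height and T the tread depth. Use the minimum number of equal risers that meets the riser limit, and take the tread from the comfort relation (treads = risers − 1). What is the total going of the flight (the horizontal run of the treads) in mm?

7140 mm

3190 / 149 = 21.41, so 22 risers are needed.
Each riser is 3190/22 = 145 mm (≤ 149 mm).
From 2R + T = 630: T = 630 − 290 = 340 mm.
Going = (22 − 1) × 340 = 7140 mm.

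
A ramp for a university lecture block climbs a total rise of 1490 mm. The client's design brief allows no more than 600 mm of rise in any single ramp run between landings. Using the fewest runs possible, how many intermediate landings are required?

2 intermediate landings

At most 600 each: 1490/600 = 2.48, giving 3 ramp runs.
3 runs are separated by 2 intermediate landings.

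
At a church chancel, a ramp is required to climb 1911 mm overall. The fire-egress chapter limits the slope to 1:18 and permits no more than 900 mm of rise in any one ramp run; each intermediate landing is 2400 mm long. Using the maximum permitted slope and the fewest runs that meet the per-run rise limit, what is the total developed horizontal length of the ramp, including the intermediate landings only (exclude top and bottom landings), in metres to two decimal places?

1911 / 900 = 2.123 → round up to 3 ramp runs. That means 2 intermediate landings.
Ramp run (horizontal) at 1:18: 1911 × 18 = 34398 mm.
Intermediate landings: 2 × 2400 = 4800 mm.
Total developed length = 34398 + 4800 = 39198 mm.
= 39.20 m.

39.20 m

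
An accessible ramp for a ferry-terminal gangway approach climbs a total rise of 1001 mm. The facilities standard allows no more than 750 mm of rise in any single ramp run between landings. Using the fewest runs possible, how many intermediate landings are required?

1001 / 750 = 1.335 → round up to 2 ramp runs.
2 runs are separated by 1 intermediate landings.

1 intermediate landings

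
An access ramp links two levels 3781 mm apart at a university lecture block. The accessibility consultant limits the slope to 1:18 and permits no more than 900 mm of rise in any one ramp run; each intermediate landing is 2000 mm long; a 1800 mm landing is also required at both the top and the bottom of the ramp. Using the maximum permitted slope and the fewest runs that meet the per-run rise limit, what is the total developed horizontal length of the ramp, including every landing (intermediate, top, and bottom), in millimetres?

3781 / 900 = 4.201 → round up to 5 ramp runs. That means 4 intermediate landings.
Ramp run (horizontal) at 1:18: 3781 × 18 = 68058 mm.
4 intermediate landings contribute 4 × 2000 = 8000 mm.
Top and bottom landings: 2 × 1800 = 3600 mm.
Total = 68058 + 8000 + 3600 = 79658 mm.

79658 mm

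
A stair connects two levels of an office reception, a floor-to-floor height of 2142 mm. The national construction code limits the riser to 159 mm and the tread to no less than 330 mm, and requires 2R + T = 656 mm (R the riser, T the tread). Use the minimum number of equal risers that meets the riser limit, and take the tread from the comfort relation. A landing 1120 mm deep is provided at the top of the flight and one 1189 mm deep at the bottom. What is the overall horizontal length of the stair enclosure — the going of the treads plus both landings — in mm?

6859 mm

2142 / 159 = 13.472 → round up to 14 risers.
R = 2142 ÷ 14 = 153 mm.
T = 656 − 2·153 = 350 mm, which satisfies the 330 mm minimum.
Treads = 14 − 1 = 13; going = 13 × 350 = 4550 mm.
Enclosure = 4550 + 1120 + 1189 = 6859 mm.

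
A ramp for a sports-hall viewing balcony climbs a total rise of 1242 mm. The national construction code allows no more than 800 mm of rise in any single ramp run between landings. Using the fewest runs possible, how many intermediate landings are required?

⌈1242/800⌉ = 2 ramp runs.
2 runs are separated by 1 intermediate landings.

1 intermediate landings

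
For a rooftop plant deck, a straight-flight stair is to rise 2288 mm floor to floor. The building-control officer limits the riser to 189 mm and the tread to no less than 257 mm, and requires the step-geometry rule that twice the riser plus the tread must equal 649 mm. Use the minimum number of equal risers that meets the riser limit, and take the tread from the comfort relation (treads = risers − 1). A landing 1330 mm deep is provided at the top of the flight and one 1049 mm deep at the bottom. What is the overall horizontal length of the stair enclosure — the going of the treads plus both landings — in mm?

5943 mm

2288 / 189 = 12.106 → round up to 13 risers.
Riser R = 2288 / 13 = 176 mm, within the 189 mm limit.
T = 649 − 2·176 = 297 mm, which satisfies the 257 mm minimum.
Going = (13 − 1) × 297 = 3564 mm.
Add landings: 3564 + 1330 + 1049 = 5943 mm.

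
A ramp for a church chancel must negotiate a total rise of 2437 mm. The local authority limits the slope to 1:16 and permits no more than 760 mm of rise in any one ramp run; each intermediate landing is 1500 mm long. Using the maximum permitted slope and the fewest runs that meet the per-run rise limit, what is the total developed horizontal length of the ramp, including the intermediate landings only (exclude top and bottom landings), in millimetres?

43492 mm

2437 / 760 = 3.21, so 4 ramp runs are needed. That means 3 intermediate landings.
Horizontal run for 2437 mm of rise at 1:16 is 2437 × 16 = 38992 mm.
3 intermediate landings contribute 3 × 1500 = 4500 mm.
Developed length = 38992 + 4500 = 43492 mm.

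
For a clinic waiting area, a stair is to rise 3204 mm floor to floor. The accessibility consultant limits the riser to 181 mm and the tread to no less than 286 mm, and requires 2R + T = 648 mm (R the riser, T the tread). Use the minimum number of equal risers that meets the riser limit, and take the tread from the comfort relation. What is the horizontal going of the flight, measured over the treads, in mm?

3204 / 181 = 17.702 → round up to 18 risers.
Riser R = 3204 / 18 = 178 mm, within the 181 mm limit.
From 2R + T = 648: T = 648 − 356 = 292 mm.
Treads = 18 − 1 = 17; going = 17 × 292 = 4964 mm.

4964 mm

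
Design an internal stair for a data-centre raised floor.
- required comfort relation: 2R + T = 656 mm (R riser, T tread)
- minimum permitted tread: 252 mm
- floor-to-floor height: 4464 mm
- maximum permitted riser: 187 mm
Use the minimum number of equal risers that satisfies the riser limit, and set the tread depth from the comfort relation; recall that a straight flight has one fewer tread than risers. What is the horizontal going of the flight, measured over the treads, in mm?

⌈4464/187⌉ = 24 risers.
R = 4464 ÷ 24 = 186 mm.
T = 656 − 2·186 = 284 mm, which satisfies the 252 mm minimum.
Treads = 24 − 1 = 23; going = 23 × 284 = 6532 mm.

6532 mm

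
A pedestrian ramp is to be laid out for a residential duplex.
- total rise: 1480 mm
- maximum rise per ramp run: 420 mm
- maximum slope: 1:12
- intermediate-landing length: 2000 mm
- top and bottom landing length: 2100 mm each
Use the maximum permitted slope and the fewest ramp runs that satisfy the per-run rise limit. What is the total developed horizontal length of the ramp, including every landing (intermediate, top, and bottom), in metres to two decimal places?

27.96 m

1480 / 420 = 3.524 → round up to 4 ramp runs. That means 3 intermediate landings.
Horizontal run for 1480 mm of rise at 1:12 is 1480 × 12 = 17760 mm.
Intermediate landings: 3 × 2000 = 6000 mm.
Top and bottom landings: 2 × 2100 = 4200 mm.
Total = 17760 + 6000 + 4200 = 27960 mm.
= 27.96 m.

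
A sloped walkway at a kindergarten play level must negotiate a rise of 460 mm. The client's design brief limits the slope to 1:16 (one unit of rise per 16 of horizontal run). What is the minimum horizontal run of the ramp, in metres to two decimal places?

At 1:16 the run is 16 × 460 = 7360 mm.
7360 mm = 7.36 m.

7.36 m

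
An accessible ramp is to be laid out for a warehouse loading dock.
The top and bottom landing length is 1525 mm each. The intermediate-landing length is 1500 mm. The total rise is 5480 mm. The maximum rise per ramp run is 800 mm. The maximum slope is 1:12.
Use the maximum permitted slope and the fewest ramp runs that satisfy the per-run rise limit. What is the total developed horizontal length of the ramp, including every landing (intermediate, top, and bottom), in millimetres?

⌈5480/800⌉ = 7 ramp runs. That means 6 intermediate landings.
Ramp run (horizontal) at 1:12: 5480 × 12 = 65760 mm.
Intermediate landings: 6 × 1500 = 9000 mm.
Top and bottom landings: 2 × 1525 = 3050 mm.
Total = 65760 + 9000 + 3050 = 77810 mm.

77810 mm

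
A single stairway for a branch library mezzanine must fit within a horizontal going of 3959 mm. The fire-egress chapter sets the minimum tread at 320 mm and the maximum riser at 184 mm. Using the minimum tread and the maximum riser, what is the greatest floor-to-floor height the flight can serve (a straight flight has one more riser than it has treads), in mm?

2392 mm

Treads that fit: ⌊3959 / 320⌋ = 12.
Risers = treads + 1 = 13.
Maximum height = 13 × 184 = 2392 mm.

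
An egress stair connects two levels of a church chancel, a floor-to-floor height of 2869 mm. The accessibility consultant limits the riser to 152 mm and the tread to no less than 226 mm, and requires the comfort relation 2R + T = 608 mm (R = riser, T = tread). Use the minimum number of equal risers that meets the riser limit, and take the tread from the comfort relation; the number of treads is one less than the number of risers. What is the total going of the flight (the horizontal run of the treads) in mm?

5508 mm

At most 152 each: 2869/152 = 18.88, giving 19 risers.
Each riser is 2869/19 = 151 mm (≤ 152 mm).
Tread T = 608 − 2 × 151 = 306 mm (≥ 226 mm).
Treads = 19 − 1 = 18; going = 18 × 306 = 5508 mm.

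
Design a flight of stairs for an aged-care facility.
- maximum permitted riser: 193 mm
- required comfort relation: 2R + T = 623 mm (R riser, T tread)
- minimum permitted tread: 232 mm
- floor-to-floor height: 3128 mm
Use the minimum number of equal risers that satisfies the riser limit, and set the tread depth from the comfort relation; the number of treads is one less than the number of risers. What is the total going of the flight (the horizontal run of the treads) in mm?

⌈3128/193⌉ = 17 risers.
Each riser is 3128/17 = 184 mm (≤ 193 mm).
Tread T = 623 − 2 × 184 = 255 mm (≥ 232 mm).
Treads = 17 − 1 = 16; going = 16 × 255 = 4080 mm.

4080 mm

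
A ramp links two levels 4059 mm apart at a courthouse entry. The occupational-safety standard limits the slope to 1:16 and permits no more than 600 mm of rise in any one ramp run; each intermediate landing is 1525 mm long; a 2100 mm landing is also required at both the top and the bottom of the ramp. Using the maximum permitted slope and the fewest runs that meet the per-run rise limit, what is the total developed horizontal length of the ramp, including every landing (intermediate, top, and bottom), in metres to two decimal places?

78.29 m

4059 / 600 = 6.765 → round up to 7 ramp runs. That means 6 intermediate landings.
Horizontal run for 4059 mm of rise at 1:16 is 4059 × 16 = 64944 mm.
Intermediate landings: 6 × 1525 = 9150 mm.
Top and bottom landings: 2 × 2100 = 4200 mm.
Total = 64944 + 9150 + 4200 = 78294 mm.
= 78.29 m.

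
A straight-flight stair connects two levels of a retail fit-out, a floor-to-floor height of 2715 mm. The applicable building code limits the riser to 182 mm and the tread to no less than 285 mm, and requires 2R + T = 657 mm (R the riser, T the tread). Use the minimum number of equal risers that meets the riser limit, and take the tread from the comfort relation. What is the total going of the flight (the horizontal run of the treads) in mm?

⌈2715/182⌉ = 15 risers.
R = 2715 ÷ 15 = 181 mm.
T = 657 − 2·181 = 295 mm, which satisfies the 285 mm minimum.
Treads = 15 − 1 = 14; going = 14 × 295 = 4130 mm.

4130 mm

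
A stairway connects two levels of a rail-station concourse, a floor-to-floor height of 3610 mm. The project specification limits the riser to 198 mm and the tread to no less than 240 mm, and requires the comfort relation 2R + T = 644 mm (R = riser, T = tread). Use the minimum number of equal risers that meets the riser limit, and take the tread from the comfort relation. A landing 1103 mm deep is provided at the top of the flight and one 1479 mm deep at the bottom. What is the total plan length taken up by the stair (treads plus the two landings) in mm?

7334 mm

At most 198 each: 3610/198 = 18.23, giving 19 risers.
Each riser is 3610/19 = 190 mm (≤ 198 mm).
Tread T = 644 − 2 × 190 = 264 mm (≥ 240 mm).
Going = (19 − 1) × 264 = 4752 mm.
Add landings: 4752 + 1103 + 1479 = 7334 mm.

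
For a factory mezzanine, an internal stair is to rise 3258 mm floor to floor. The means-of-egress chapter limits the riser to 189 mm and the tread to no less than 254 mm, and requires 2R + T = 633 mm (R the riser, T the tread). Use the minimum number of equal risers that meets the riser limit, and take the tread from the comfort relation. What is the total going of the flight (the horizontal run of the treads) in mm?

4607 mm

⌈3258/189⌉ = 18 risers.
Each riser is 3258/18 = 181 mm (≤ 189 mm).
From 2R + T = 633: T = 633 − 362 = 271 mm.
Treads = 18 − 1 = 17; going = 17 × 271 = 4607 mm.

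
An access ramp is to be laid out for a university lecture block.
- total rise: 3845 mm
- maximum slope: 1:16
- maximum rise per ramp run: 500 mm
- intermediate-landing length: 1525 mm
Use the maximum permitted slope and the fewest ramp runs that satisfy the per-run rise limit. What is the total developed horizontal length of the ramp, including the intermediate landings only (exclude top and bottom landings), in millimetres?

72195 mm

3845 / 500 = 7.69, so 8 ramp runs are needed. That means 7 intermediate landings.
Horizontal run for 3845 mm of rise at 1:16 is 3845 × 16 = 61520 mm.
7 intermediate landings contribute 7 × 1525 = 10675 mm.
Developed length = 61520 + 10675 = 72195 mm.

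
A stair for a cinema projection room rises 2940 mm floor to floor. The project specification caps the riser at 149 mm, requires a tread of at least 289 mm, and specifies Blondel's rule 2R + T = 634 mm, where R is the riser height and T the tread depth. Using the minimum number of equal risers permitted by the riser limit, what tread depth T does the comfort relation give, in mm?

⌈2940/149⌉ = 20 risers.
Each riser is 2940/20 = 147 mm (≤ 149 mm).
From 2R + T = 634: T = 634 − 294 = 340 mm.

340 mm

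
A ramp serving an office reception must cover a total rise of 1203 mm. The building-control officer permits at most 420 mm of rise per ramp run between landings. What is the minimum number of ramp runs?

3 runs

1203 / 420 = 2.864 → round up to 3 ramp runs.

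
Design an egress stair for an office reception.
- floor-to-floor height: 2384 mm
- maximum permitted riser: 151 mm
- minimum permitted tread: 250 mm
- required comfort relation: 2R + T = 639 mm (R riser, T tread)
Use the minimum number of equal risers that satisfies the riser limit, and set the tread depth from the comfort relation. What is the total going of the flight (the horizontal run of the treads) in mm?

2384 / 151 = 15.788 → round up to 16 risers.
Each riser is 2384/16 = 149 mm (≤ 151 mm).
T = 639 − 2·149 = 341 mm, which satisfies the 250 mm minimum.
Going = (16 − 1) × 341 = 5115 mm.

5115 mm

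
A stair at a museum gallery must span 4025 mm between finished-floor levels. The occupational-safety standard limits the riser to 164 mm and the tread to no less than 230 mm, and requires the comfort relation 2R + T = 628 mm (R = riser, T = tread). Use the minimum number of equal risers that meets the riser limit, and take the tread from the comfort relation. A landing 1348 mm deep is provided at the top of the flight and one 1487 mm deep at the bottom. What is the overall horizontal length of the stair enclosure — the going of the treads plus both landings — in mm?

10179 mm

⌈4025/164⌉ = 25 risers.
R = 4025 ÷ 25 = 161 mm.
From 2R + T = 628: T = 628 − 322 = 306 mm.
Treads = 25 − 1 = 24; going = 24 × 306 = 7344 mm.
Enclosure = 7344 + 1348 + 1487 = 10179 mm.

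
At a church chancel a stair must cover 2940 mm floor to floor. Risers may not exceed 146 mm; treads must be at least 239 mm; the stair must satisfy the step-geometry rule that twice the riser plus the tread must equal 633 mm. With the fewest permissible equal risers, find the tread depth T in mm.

2940 / 146 = 20.137 → round up to 21 risers.
Riser R = 2940 / 21 = 140 mm, within the 146 mm limit.
T = 633 − 2·140 = 353 mm, which satisfies the 239 mm minimum.

353 mm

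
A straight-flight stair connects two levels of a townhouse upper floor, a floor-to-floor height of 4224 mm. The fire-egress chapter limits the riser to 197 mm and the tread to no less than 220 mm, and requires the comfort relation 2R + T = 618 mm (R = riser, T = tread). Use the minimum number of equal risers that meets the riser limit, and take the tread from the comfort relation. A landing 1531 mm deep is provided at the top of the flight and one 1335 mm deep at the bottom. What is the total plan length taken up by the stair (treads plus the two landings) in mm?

⌈4224/197⌉ = 22 risers.
R = 4224 ÷ 22 = 192 mm.
T = 618 − 2·192 = 234 mm, which satisfies the 220 mm minimum.
22 risers give 21 treads; going = 21 × 234 = 4914 mm.
Add landings: 4914 + 1531 + 1335 = 7780 mm.

7780 mm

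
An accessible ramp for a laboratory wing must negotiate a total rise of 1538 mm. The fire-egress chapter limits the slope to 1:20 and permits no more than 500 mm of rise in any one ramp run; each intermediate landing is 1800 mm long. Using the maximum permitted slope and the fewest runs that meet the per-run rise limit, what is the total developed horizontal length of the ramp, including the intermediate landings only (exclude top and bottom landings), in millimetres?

At most 500 each: 1538/500 = 3.08, giving 4 ramp runs. That means 3 intermediate landings.
Ramp run (horizontal) at 1:20: 1538 × 20 = 30760 mm.
3 intermediate landings contribute 3 × 1800 = 5400 mm.
Developed length = 30760 + 5400 = 36160 mm.

36160 mm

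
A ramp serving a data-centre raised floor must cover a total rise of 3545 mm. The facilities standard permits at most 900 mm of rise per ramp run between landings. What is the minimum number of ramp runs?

4 runs

3545 / 900 = 3.94, so 4 ramp runs are needed.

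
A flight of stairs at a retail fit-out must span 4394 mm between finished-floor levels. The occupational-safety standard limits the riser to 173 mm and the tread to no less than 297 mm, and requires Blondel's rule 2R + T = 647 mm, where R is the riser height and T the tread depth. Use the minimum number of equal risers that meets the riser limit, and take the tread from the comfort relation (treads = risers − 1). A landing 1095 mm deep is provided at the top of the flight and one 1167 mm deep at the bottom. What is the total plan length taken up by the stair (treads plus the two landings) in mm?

9987 mm

4394 / 173 = 25.40, so 26 risers are needed.
R = 4394 ÷ 26 = 169 mm.
T = 647 − 2·169 = 309 mm, which satisfies the 297 mm minimum.
Treads = 26 − 1 = 25; going = 25 × 309 = 7725 mm.
Add landings: 7725 + 1095 + 1167 = 9987 mm.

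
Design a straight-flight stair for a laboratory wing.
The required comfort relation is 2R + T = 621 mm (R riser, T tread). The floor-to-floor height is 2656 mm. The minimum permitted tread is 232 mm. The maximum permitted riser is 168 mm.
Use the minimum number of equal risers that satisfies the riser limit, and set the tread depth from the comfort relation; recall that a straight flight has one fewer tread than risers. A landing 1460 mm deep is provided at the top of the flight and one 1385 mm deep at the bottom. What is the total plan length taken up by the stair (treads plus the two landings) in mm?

⌈2656/168⌉ = 16 risers.
Riser R = 2656 / 16 = 166 mm, within the 168 mm limit.
T = 621 − 2·166 = 289 mm, which satisfies the 232 mm minimum.
16 risers give 15 treads; going = 15 × 289 = 4335 mm.
Enclosure = 4335 + 1460 + 1385 = 7180 mm.

7180 mm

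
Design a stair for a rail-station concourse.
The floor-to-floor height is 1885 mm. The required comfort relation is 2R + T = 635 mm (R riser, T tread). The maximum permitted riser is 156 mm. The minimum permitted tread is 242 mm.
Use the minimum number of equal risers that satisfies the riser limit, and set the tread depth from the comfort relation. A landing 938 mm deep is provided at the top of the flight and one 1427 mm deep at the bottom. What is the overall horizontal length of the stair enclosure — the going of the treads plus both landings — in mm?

6505 mm

⌈1885/156⌉ = 13 risers.
R = 1885 ÷ 13 = 145 mm.
Tread T = 635 − 2 × 145 = 345 mm (≥ 242 mm).
Going = (13 − 1) × 345 = 4140 mm.
Enclosure = 4140 + 938 + 1427 = 6505 mm.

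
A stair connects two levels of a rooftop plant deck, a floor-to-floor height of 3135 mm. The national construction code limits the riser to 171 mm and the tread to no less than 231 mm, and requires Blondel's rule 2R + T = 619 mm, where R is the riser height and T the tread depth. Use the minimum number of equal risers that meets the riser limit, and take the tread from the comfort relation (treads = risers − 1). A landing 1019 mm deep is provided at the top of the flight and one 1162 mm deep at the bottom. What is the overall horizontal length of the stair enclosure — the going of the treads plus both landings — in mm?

7383 mm

3135 / 171 = 18.333 → round up to 19 risers.
Each riser is 3135/19 = 165 mm (≤ 171 mm).
T = 619 − 2·165 = 289 mm, which satisfies the 231 mm minimum.
Treads = 19 − 1 = 18; going = 18 × 289 = 5202 mm.
Add landings: 5202 + 1019 + 1162 = 7383 mm.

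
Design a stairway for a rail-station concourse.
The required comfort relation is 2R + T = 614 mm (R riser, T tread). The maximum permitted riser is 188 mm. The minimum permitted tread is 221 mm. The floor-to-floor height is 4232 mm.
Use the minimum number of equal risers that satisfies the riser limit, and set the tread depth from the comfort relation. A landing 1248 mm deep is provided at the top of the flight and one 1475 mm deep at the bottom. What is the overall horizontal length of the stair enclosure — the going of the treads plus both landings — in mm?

4232 / 188 = 22.511 → round up to 23 risers.
R = 4232 ÷ 23 = 184 mm.
T = 614 − 2·184 = 246 mm, which satisfies the 221 mm minimum.
23 risers give 22 treads; going = 22 × 246 = 5412 mm.
Add landings: 5412 + 1248 + 1475 = 8135 mm.

8135 mm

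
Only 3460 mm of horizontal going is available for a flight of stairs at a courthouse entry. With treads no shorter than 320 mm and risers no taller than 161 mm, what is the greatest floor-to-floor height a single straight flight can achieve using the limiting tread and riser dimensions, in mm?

Treads that fit: ⌊3460 / 320⌋ = 10.
Risers = treads + 1 = 11.
Maximum height = 11 × 161 = 1771 mm.

1771 mm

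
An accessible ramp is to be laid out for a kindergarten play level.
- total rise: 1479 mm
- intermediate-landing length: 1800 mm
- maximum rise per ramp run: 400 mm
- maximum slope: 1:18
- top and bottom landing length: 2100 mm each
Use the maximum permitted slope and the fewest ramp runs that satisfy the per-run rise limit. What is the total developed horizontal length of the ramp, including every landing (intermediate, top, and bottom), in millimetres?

At most 400 each: 1479/400 = 3.70, giving 4 ramp runs. That means 3 intermediate landings.
Horizontal run for 1479 mm of rise at 1:18 is 1479 × 18 = 26622 mm.
Intermediate landings: 3 × 1800 = 5400 mm.
Top and bottom landings: 2 × 2100 = 4200 mm.
Total = 26622 + 5400 + 4200 = 36222 mm.

36222 mm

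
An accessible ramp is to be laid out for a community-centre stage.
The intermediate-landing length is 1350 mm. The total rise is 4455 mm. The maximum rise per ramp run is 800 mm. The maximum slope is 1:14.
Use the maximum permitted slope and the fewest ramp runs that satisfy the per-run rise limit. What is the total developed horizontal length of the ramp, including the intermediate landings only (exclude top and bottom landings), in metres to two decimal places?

⌈4455/800⌉ = 6 ramp runs. That means 5 intermediate landings.
Ramp run (horizontal) at 1:14: 4455 × 14 = 62370 mm.
Intermediate landings: 5 × 1350 = 6750 mm.
Developed length = 62370 + 6750 = 69120 mm.
= 69.12 m.

69.12 m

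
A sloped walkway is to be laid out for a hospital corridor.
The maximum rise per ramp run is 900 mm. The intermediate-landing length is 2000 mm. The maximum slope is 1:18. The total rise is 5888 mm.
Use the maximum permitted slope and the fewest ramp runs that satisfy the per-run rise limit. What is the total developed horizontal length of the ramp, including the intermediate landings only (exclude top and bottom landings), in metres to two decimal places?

At most 900 each: 5888/900 = 6.54, giving 7 ramp runs. That means 6 intermediate landings.
Ramp run (horizontal) at 1:18: 5888 × 18 = 105984 mm.
Intermediate landings: 6 × 2000 = 12000 mm.
Developed length = 105984 + 12000 = 117984 mm.
= 117.98 m.

117.98 m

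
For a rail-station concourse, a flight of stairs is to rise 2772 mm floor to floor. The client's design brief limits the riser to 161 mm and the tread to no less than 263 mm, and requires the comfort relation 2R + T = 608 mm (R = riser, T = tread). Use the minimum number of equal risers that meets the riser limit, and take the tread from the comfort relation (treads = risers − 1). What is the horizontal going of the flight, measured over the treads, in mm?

5100 mm

At most 161 each: 2772/161 = 17.22, giving 18 risers.
Each riser is 2772/18 = 154 mm (≤ 161 mm).
Tread T = 608 − 2 × 154 = 300 mm (≥ 263 mm).
Going = (18 − 1) × 300 = 5100 mm.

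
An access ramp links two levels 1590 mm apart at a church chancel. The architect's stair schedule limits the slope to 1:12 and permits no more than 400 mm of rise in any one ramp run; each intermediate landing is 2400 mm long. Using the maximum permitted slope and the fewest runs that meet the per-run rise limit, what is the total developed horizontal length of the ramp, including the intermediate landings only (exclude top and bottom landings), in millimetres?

At most 400 each: 1590/400 = 3.98, giving 4 ramp runs. That means 3 intermediate landings.
Horizontal run for 1590 mm of rise at 1:12 is 1590 × 12 = 19080 mm.
3 intermediate landings contribute 3 × 2400 = 7200 mm.
Total developed length = 19080 + 7200 = 26280 mm.

26280 mm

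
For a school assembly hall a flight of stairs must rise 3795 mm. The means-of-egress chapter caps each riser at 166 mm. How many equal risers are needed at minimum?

23 risers

At most 166 each: 3795/166 = 22.86, giving 23 risers.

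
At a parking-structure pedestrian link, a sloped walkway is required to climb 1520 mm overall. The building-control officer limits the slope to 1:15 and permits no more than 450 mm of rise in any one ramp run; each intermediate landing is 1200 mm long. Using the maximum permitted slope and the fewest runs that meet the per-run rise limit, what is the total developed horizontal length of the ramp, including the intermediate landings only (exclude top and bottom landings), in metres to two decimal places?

⌈1520/450⌉ = 4 ramp runs. That means 3 intermediate landings.
Horizontal run for 1520 mm of rise at 1:15 is 1520 × 15 = 22800 mm.
Intermediate landings: 3 × 1200 = 3600 mm.
Developed length = 22800 + 3600 = 26400 mm.
= 26.40 m.

26.40 m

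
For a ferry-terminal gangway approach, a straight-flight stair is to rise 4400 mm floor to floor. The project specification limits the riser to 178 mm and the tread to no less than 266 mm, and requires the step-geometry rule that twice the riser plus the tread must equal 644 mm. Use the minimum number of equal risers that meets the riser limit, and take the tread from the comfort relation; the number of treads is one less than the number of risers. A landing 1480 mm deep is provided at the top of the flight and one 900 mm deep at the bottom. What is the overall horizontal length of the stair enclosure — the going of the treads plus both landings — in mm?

9388 mm

4400 / 178 = 24.72, so 25 risers are needed.
R = 4400 ÷ 25 = 176 mm.
From 2R + T = 644: T = 644 − 352 = 292 mm.
Treads = 25 − 1 = 24; going = 24 × 292 = 7008 mm.
Add landings: 7008 + 1480 + 900 = 9388 mm.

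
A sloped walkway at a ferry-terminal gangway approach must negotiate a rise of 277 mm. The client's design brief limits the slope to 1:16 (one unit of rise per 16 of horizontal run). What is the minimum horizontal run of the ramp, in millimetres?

4432 mm

At 1:16 the run is 16 × 277 = 4432 mm.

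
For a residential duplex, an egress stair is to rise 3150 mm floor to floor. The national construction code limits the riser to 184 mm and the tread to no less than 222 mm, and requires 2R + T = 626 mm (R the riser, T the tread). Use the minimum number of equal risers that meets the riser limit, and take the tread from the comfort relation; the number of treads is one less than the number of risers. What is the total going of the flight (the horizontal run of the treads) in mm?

3150 / 184 = 17.12, so 18 risers are needed.
Riser R = 3150 / 18 = 175 mm, within the 184 mm limit.
From 2R + T = 626: T = 626 − 350 = 276 mm.
Treads = 18 − 1 = 17; going = 17 × 276 = 4692 mm.

4692 mm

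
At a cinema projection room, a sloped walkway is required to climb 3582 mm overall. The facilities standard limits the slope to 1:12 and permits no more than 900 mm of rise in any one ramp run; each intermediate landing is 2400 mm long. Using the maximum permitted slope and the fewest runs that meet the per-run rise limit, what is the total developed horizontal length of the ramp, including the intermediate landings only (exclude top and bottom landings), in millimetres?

50184 mm

⌈3582/900⌉ = 4 ramp runs. That means 3 intermediate landings.
Horizontal run for 3582 mm of rise at 1:12 is 3582 × 12 = 42984 mm.
3 intermediate landings contribute 3 × 2400 = 7200 mm.
Developed length = 42984 + 7200 = 50184 mm.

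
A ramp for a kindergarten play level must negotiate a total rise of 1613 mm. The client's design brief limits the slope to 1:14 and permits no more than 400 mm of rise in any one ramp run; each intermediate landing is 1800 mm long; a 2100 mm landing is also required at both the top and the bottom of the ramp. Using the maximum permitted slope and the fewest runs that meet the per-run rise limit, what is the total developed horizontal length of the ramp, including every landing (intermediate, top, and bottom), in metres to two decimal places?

33.98 m

1613 / 400 = 4.03, so 5 ramp runs are needed. That means 4 intermediate landings.
Ramp run (horizontal) at 1:14: 1613 × 14 = 22582 mm.
4 intermediate landings contribute 4 × 1800 = 7200 mm.
Top and bottom landings: 2 × 2100 = 4200 mm.
Total = 22582 + 7200 + 4200 = 33982 mm.
= 33.98 m.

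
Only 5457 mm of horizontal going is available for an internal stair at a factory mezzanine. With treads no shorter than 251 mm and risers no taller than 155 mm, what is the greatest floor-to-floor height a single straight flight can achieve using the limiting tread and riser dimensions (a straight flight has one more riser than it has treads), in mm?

Treads that fit: ⌊5457 / 251⌋ = 21.
Risers = treads + 1 = 22.
Maximum height = 22 × 155 = 3410 mm.

3410 mm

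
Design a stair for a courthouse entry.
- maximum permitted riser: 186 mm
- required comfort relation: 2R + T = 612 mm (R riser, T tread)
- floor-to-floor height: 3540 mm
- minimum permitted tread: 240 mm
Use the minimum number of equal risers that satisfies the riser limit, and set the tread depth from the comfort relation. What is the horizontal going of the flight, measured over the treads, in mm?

4902 mm

At most 186 each: 3540/186 = 19.03, giving 20 risers.
Riser R = 3540 / 20 = 177 mm, within the 186 mm limit.
T = 612 − 2·177 = 258 mm, which satisfies the 240 mm minimum.
Treads = 20 − 1 = 19; going = 19 × 258 = 4902 mm.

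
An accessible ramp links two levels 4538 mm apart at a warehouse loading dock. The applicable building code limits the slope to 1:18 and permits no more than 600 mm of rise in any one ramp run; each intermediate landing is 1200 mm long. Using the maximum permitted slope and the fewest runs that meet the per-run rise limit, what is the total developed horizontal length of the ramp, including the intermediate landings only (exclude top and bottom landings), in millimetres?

90084 mm

⌈4538/600⌉ = 8 ramp runs. That means 7 intermediate landings.
Ramp run (horizontal) at 1:18: 4538 × 18 = 81684 mm.
7 intermediate landings contribute 7 × 1200 = 8400 mm.
Total developed length = 81684 + 8400 = 90084 mm.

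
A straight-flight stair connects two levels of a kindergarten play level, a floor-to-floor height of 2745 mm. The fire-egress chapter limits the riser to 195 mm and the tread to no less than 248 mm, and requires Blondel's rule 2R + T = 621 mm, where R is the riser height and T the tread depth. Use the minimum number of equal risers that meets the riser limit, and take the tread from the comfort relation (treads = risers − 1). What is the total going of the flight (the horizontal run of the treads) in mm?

⌈2745/195⌉ = 15 risers.
Each riser is 2745/15 = 183 mm (≤ 195 mm).
T = 621 − 2·183 = 255 mm, which satisfies the 248 mm minimum.
Going = (15 − 1) × 255 = 3570 mm.

3570 mm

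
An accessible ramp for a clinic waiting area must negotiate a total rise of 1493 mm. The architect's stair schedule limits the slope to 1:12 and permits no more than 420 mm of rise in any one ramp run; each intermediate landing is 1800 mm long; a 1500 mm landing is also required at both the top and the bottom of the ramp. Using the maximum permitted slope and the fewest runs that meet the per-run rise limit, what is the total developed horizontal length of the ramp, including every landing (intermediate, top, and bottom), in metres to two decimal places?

26.32 m

⌈1493/420⌉ = 4 ramp runs. That means 3 intermediate landings.
Ramp run (horizontal) at 1:12: 1493 × 12 = 17916 mm.
Intermediate landings: 3 × 1800 = 5400 mm.
Top and bottom landings: 2 × 1500 = 3000 mm.
Total = 17916 + 5400 + 3000 = 26316 mm.
= 26.32 m.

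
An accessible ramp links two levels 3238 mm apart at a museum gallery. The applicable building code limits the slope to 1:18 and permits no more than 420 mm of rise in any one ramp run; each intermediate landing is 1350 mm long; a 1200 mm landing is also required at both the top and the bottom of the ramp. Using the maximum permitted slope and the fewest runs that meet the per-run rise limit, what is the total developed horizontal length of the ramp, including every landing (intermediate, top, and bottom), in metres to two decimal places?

70.13 m

3238 / 420 = 7.71, so 8 ramp runs are needed. That means 7 intermediate landings.
Ramp run (horizontal) at 1:18: 3238 × 18 = 58284 mm.
Intermediate landings: 7 × 1350 = 9450 mm.
Top and bottom landings: 2 × 1200 = 2400 mm.
Total = 58284 + 9450 + 2400 = 70134 mm.
= 70.13 m.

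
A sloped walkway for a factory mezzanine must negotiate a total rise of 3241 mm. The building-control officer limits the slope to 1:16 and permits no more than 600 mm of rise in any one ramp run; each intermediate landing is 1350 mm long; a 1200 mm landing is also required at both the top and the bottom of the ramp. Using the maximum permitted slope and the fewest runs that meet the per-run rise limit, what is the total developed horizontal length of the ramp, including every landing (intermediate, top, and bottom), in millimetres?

61006 mm

At most 600 each: 3241/600 = 5.40, giving 6 ramp runs. That means 5 intermediate landings.
Horizontal run for 3241 mm of rise at 1:16 is 3241 × 16 = 51856 mm.
5 intermediate landings contribute 5 × 1350 = 6750 mm.
Top and bottom landings: 2 × 1200 = 2400 mm.
Total = 51856 + 6750 + 2400 = 61006 mm.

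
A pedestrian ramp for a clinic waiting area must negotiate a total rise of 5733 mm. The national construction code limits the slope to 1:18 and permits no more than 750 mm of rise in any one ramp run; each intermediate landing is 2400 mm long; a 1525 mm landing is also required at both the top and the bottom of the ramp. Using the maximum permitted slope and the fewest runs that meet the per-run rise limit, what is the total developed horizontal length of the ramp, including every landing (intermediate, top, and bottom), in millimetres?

123044 mm

At most 750 each: 5733/750 = 7.64, giving 8 ramp runs. That means 7 intermediate landings.
Ramp run (horizontal) at 1:18: 5733 × 18 = 103194 mm.
Intermediate landings: 7 × 2400 = 16800 mm.
Top and bottom landings: 2 × 1525 = 3050 mm.
Total = 103194 + 16800 + 3050 = 123044 mm.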